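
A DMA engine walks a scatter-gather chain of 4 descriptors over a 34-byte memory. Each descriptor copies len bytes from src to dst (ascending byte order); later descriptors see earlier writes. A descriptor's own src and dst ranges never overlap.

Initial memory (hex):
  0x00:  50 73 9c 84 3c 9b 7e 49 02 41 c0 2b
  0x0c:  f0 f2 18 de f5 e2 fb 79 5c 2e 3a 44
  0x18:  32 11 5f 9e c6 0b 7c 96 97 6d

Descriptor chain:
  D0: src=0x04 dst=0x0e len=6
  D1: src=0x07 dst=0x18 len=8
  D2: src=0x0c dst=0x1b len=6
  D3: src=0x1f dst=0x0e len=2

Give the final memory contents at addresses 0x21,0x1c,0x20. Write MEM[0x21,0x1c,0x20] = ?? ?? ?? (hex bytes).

MEM[0x21,0x1c,0x20] = 6d f2 49

D0: mem[0x0e..0x13] <- [3c 9b 7e 49 02 41]
D1: mem[0x18..0x1f] <- [49 02 41 c0 2b f0 f2 3c]
D2: mem[0x1b..0x20] <- [f0 f2 3c 9b 7e 49]
D3: mem[0x0e..0x0f] <- [7e 49]
query mem[0x21]=0x6d, mem[0x1c]=0xf2, mem[0x20]=0x49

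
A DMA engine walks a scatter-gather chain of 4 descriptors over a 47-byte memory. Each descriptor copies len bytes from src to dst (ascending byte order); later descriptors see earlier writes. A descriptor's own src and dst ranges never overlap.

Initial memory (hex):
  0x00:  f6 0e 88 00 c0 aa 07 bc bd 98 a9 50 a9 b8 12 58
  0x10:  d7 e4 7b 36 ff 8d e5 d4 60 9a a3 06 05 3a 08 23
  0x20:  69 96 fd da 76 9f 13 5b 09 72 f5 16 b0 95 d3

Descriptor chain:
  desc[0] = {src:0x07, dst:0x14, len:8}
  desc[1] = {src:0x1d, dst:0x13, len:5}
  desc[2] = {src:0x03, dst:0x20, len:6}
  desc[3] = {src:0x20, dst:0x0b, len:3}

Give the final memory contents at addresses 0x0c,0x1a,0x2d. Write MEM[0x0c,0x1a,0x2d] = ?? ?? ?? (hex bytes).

MEM[0x0c,0x1a,0x2d] = c0 b8 95

[0] 0x07->0x14 len=8 : bc bd 98 a9 50 a9 b8 12
[1] 0x1d->0x13 len=5 : 3a 08 23 69 96
[2] 0x03->0x20 len=6 : 00 c0 aa 07 bc bd
[3] 0x20->0x0b len=3 : 00 c0 aa
query mem[0x0c]=0xc0, mem[0x1a]=0xb8, mem[0x2d]=0x95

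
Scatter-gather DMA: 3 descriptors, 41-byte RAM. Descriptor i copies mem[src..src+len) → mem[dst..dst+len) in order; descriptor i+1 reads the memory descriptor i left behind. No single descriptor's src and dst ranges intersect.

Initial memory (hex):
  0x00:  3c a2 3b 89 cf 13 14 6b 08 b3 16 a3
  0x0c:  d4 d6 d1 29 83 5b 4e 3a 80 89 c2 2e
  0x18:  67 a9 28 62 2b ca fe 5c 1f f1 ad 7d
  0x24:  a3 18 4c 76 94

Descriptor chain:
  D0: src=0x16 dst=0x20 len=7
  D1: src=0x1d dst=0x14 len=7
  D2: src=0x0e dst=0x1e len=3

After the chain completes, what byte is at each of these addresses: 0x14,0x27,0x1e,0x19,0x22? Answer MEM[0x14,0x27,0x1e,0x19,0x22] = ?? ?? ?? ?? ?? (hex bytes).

MEM[0x14,0x27,0x1e,0x19,0x22] = ca 76 d1 67 67

#0 dst[0x20+7] := {0xc2,0x2e,0x67,0xa9,0x28,0x62,0x2b}
#1 dst[0x14+7] := {0xca,0xfe,0x5c,0xc2,0x2e,0x67,0xa9}
#2 dst[0x1e+3] := {0xd1,0x29,0x83}
query mem[0x14]=0xca, mem[0x27]=0x76, mem[0x1e]=0xd1, mem[0x19]=0x67, mem[0x22]=0x67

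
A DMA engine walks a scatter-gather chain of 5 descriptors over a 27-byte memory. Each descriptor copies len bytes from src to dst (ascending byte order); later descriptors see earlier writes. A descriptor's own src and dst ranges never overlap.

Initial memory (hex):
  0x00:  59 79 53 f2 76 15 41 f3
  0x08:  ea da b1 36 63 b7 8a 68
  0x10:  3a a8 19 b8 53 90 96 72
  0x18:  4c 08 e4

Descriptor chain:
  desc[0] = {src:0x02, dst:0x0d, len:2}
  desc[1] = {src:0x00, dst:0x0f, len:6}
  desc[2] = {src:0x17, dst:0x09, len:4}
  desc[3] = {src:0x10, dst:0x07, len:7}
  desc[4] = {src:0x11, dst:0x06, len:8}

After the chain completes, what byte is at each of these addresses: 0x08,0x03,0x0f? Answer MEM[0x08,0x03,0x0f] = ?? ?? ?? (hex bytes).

D0: mem[0x0d..0x0e] <- [53 f2]
D1: mem[0x0f..0x14] <- [59 79 53 f2 76 15]
D2: mem[0x09..0x0c] <- [72 4c 08 e4]
D3: mem[0x07..0x0d] <- [79 53 f2 76 15 90 96]
D4: mem[0x06..0x0d] <- [53 f2 76 15 90 96 72 4c]
query mem[0x08]=0x76, mem[0x03]=0xf2, mem[0x0f]=0x59

MEM[0x08,0x03,0x0f] = 76 f2 59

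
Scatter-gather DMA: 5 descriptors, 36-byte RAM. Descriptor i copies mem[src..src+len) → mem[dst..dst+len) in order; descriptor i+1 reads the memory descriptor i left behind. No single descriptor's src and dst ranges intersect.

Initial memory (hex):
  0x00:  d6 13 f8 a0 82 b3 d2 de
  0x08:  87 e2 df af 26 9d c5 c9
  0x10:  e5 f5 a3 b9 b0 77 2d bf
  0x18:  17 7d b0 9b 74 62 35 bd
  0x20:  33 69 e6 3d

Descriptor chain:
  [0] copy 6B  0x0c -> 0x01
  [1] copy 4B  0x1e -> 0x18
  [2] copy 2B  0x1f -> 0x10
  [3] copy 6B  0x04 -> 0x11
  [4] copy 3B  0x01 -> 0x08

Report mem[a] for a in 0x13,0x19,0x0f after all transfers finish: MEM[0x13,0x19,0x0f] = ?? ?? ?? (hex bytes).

#0 dst[0x01+6] := {0x26,0x9d,0xc5,0xc9,0xe5,0xf5}
#1 dst[0x18+4] := {0x35,0xbd,0x33,0x69}
#2 dst[0x10+2] := {0xbd,0x33}
#3 dst[0x11+6] := {0xc9,0xe5,0xf5,0xde,0x87,0xe2}
#4 dst[0x08+3] := {0x26,0x9d,0xc5}
query mem[0x13]=0xf5, mem[0x19]=0xbd, mem[0x0f]=0xc9

MEM[0x13,0x19,0x0f] = f5 bd c9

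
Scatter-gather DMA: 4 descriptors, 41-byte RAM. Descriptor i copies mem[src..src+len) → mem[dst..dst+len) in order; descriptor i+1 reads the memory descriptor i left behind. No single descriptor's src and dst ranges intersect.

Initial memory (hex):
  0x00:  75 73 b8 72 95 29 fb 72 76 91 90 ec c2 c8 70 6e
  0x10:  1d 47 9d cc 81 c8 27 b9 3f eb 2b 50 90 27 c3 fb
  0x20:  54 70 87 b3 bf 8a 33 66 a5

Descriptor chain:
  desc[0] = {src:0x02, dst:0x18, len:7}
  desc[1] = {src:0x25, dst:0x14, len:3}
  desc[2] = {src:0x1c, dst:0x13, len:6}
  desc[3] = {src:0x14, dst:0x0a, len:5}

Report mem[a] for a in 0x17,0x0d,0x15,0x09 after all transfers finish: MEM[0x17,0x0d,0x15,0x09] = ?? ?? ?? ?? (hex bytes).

MEM[0x17,0x0d,0x15,0x09] = 54 54 76 91

  after D0: wrote 7B at 0x18 = b8729529fb7276
  after D1: wrote 3B at 0x14 = 8a3366
  after D2: wrote 6B at 0x13 = fb7276fb5470
  after D3: wrote 5B at 0x0a = 7276fb5470
query mem[0x17]=0x54, mem[0x0d]=0x54, mem[0x15]=0x76, mem[0x09]=0x91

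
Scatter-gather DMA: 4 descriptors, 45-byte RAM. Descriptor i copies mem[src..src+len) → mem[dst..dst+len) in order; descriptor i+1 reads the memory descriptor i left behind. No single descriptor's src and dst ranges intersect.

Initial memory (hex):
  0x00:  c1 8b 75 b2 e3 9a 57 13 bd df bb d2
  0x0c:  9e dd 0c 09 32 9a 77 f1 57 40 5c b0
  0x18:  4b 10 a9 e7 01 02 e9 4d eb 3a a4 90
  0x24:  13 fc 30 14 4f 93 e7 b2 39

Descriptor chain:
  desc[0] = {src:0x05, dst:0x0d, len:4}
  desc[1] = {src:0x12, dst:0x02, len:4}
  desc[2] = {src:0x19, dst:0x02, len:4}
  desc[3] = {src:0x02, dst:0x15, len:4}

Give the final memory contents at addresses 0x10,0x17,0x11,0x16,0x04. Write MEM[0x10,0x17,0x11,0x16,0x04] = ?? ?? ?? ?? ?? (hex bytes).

D0: mem[0x0d..0x10] <- [9a 57 13 bd]
D1: mem[0x02..0x05] <- [77 f1 57 40]
D2: mem[0x02..0x05] <- [10 a9 e7 01]
D3: mem[0x15..0x18] <- [10 a9 e7 01]
query mem[0x10]=0xbd, mem[0x17]=0xe7, mem[0x11]=0x9a, mem[0x16]=0xa9, mem[0x04]=0xe7

MEM[0x10,0x17,0x11,0x16,0x04] = bd e7 9a a9 e7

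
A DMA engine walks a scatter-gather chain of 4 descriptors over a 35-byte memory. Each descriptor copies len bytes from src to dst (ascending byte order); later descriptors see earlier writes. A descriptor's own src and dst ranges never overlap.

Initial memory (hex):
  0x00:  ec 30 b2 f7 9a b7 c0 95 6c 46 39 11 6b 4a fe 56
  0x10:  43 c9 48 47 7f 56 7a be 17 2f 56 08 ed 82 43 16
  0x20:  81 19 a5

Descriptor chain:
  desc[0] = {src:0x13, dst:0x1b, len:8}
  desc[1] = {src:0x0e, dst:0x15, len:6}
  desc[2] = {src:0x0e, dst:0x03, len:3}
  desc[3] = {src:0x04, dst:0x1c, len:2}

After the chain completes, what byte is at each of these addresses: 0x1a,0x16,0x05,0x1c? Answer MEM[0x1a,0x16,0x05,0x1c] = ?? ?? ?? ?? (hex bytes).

D0: mem[0x1b..0x22] <- [47 7f 56 7a be 17 2f 56]
D1: mem[0x15..0x1a] <- [fe 56 43 c9 48 47]
D2: mem[0x03..0x05] <- [fe 56 43]
D3: mem[0x1c..0x1d] <- [56 43]
query mem[0x1a]=0x47, mem[0x16]=0x56, mem[0x05]=0x43, mem[0x1c]=0x56

MEM[0x1a,0x16,0x05,0x1c] = 47 56 43 56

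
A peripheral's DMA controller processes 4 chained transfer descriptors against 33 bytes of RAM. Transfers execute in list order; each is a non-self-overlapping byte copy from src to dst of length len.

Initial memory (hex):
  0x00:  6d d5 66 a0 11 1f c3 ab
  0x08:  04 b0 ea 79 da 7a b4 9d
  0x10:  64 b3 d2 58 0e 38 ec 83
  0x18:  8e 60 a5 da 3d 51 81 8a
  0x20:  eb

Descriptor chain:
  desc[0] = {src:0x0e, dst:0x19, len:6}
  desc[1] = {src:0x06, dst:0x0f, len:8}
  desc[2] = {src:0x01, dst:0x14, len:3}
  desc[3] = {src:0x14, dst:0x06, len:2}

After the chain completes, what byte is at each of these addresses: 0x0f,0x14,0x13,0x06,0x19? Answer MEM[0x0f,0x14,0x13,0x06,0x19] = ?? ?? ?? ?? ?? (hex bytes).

D0: mem[0x19..0x1e] <- [b4 9d 64 b3 d2 58]
D1: mem[0x0f..0x16] <- [c3 ab 04 b0 ea 79 da 7a]
D2: mem[0x14..0x16] <- [d5 66 a0]
D3: mem[0x06..0x07] <- [d5 66]
query mem[0x0f]=0xc3, mem[0x14]=0xd5, mem[0x13]=0xea, mem[0x06]=0xd5, mem[0x19]=0xb4

MEM[0x0f,0x14,0x13,0x06,0x19] = c3 d5 ea d5 b4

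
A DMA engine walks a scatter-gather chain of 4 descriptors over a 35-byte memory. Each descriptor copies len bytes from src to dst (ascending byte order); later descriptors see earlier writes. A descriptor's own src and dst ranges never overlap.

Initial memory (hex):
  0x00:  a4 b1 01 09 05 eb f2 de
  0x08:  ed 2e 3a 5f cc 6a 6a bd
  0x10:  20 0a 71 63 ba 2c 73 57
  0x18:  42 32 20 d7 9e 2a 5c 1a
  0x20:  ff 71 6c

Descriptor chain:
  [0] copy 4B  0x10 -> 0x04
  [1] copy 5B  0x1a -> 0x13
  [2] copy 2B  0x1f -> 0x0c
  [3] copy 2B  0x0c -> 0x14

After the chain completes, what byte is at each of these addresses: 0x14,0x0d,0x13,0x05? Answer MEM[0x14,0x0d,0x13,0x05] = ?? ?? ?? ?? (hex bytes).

MEM[0x14,0x0d,0x13,0x05] = 1a ff 20 0a

D0: mem[0x04..0x07] <- [20 0a 71 63]
D1: mem[0x13..0x17] <- [20 d7 9e 2a 5c]
D2: mem[0x0c..0x0d] <- [1a ff]
D3: mem[0x14..0x15] <- [1a ff]
query mem[0x14]=0x1a, mem[0x0d]=0xff, mem[0x13]=0x20, mem[0x05]=0x0a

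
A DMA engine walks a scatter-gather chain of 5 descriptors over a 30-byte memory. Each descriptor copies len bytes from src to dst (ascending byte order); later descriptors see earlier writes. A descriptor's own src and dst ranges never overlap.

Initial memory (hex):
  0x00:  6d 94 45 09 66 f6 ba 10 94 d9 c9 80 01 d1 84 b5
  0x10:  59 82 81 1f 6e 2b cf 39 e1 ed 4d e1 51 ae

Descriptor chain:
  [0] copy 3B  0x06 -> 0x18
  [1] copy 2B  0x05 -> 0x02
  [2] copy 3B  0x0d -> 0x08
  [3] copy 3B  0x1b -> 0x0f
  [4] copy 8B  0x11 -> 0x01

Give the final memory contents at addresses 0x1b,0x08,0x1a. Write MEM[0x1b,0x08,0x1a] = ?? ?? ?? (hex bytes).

D0: mem[0x18..0x1a] <- [ba 10 94]
D1: mem[0x02..0x03] <- [f6 ba]
D2: mem[0x08..0x0a] <- [d1 84 b5]
D3: mem[0x0f..0x11] <- [e1 51 ae]
D4: mem[0x01..0x08] <- [ae 81 1f 6e 2b cf 39 ba]
query mem[0x1b]=0xe1, mem[0x08]=0xba, mem[0x1a]=0x94

MEM[0x1b,0x08,0x1a] = e1 ba 94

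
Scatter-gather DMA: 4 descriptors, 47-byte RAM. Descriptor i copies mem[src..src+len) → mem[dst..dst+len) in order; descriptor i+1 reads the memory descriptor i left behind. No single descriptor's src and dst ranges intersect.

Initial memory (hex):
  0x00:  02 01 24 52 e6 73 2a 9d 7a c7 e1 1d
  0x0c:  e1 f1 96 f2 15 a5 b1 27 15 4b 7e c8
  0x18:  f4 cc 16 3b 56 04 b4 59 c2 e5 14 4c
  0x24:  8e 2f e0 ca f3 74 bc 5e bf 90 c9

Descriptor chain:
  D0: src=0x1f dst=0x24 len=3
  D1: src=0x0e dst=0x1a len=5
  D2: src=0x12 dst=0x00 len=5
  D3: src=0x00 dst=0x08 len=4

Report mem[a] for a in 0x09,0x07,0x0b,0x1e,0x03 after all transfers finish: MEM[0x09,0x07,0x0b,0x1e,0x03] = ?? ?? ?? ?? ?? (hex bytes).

MEM[0x09,0x07,0x0b,0x1e,0x03] = 27 9d 4b b1 4b

[0] 0x1f->0x24 len=3 : 59 c2 e5
[1] 0x0e->0x1a len=5 : 96 f2 15 a5 b1
[2] 0x12->0x00 len=5 : b1 27 15 4b 7e
[3] 0x00->0x08 len=4 : b1 27 15 4b
query mem[0x09]=0x27, mem[0x07]=0x9d, mem[0x0b]=0x4b, mem[0x1e]=0xb1, mem[0x03]=0x4b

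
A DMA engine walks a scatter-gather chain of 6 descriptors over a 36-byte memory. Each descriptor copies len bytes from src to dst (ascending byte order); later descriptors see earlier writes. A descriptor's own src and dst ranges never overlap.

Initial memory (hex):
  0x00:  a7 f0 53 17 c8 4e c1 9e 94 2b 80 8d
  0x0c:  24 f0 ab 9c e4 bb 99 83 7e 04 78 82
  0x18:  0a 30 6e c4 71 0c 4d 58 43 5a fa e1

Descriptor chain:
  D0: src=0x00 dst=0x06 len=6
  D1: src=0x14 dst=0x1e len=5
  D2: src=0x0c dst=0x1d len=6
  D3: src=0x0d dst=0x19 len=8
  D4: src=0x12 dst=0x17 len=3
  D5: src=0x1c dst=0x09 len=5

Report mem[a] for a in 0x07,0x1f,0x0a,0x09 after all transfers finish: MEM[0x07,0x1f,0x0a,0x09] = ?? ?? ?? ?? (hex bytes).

D0: mem[0x06..0x0b] <- [a7 f0 53 17 c8 4e]
D1: mem[0x1e..0x22] <- [7e 04 78 82 0a]
D2: mem[0x1d..0x22] <- [24 f0 ab 9c e4 bb]
D3: mem[0x19..0x20] <- [f0 ab 9c e4 bb 99 83 7e]
D4: mem[0x17..0x19] <- [99 83 7e]
D5: mem[0x09..0x0d] <- [e4 bb 99 83 7e]
query mem[0x07]=0xf0, mem[0x1f]=0x83, mem[0x0a]=0xbb, mem[0x09]=0xe4

MEM[0x07,0x1f,0x0a,0x09] = f0 83 bb e4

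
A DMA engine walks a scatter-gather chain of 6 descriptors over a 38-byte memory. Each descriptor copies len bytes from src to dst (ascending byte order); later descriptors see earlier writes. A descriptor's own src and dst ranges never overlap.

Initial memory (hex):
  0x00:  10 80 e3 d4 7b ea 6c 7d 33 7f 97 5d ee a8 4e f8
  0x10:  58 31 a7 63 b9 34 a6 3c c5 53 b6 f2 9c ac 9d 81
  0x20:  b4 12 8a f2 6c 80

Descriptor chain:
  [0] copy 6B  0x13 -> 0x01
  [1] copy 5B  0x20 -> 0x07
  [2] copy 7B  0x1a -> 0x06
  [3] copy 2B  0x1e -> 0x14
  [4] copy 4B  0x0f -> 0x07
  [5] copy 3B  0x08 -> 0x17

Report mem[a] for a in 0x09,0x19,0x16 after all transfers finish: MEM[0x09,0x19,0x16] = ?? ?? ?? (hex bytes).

D0: mem[0x01..0x06] <- [63 b9 34 a6 3c c5]
D1: mem[0x07..0x0b] <- [b4 12 8a f2 6c]
D2: mem[0x06..0x0c] <- [b6 f2 9c ac 9d 81 b4]
D3: mem[0x14..0x15] <- [9d 81]
D4: mem[0x07..0x0a] <- [f8 58 31 a7]
D5: mem[0x17..0x19] <- [58 31 a7]
query mem[0x09]=0x31, mem[0x19]=0xa7, mem[0x16]=0xa6

MEM[0x09,0x19,0x16] = 31 a7 a6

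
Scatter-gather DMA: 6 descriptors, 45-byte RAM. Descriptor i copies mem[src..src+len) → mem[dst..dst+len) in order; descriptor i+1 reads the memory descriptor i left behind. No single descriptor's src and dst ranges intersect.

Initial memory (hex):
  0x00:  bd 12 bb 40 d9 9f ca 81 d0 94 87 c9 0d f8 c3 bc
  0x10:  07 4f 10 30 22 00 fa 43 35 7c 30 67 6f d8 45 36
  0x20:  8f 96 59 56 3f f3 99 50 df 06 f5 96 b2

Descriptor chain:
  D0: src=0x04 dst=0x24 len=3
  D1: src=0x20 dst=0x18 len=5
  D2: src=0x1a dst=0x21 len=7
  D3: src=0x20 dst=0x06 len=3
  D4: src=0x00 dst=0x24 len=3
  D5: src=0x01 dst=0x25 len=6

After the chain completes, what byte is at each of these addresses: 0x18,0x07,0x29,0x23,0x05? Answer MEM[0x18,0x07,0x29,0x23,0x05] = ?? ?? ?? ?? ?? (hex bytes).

#0 dst[0x24+3] := {0xd9,0x9f,0xca}
#1 dst[0x18+5] := {0x8f,0x96,0x59,0x56,0xd9}
#2 dst[0x21+7] := {0x59,0x56,0xd9,0xd8,0x45,0x36,0x8f}
#3 dst[0x06+3] := {0x8f,0x59,0x56}
#4 dst[0x24+3] := {0xbd,0x12,0xbb}
#5 dst[0x25+6] := {0x12,0xbb,0x40,0xd9,0x9f,0x8f}
query mem[0x18]=0x8f, mem[0x07]=0x59, mem[0x29]=0x9f, mem[0x23]=0xd9, mem[0x05]=0x9f

MEM[0x18,0x07,0x29,0x23,0x05] = 8f 59 9f d9 9f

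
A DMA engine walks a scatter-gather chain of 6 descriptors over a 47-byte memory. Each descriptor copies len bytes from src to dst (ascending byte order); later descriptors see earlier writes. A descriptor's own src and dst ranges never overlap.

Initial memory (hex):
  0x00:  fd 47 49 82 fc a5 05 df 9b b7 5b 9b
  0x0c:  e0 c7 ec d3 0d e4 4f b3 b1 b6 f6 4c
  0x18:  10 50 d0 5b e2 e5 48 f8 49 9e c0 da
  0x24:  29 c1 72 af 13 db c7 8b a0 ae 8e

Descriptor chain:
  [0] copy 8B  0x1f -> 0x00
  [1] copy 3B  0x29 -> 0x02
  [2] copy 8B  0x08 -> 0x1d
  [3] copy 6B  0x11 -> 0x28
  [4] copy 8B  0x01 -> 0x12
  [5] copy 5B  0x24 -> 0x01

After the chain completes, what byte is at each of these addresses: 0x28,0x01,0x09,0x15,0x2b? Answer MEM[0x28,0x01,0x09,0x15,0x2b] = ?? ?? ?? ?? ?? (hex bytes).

#0 dst[0x00+8] := {0xf8,0x49,0x9e,0xc0,0xda,0x29,0xc1,0x72}
#1 dst[0x02+3] := {0xdb,0xc7,0x8b}
#2 dst[0x1d+8] := {0x9b,0xb7,0x5b,0x9b,0xe0,0xc7,0xec,0xd3}
#3 dst[0x28+6] := {0xe4,0x4f,0xb3,0xb1,0xb6,0xf6}
#4 dst[0x12+8] := {0x49,0xdb,0xc7,0x8b,0x29,0xc1,0x72,0x9b}
#5 dst[0x01+5] := {0xd3,0xc1,0x72,0xaf,0xe4}
query mem[0x28]=0xe4, mem[0x01]=0xd3, mem[0x09]=0xb7, mem[0x15]=0x8b, mem[0x2b]=0xb1

MEM[0x28,0x01,0x09,0x15,0x2b] = e4 d3 b7 8b b1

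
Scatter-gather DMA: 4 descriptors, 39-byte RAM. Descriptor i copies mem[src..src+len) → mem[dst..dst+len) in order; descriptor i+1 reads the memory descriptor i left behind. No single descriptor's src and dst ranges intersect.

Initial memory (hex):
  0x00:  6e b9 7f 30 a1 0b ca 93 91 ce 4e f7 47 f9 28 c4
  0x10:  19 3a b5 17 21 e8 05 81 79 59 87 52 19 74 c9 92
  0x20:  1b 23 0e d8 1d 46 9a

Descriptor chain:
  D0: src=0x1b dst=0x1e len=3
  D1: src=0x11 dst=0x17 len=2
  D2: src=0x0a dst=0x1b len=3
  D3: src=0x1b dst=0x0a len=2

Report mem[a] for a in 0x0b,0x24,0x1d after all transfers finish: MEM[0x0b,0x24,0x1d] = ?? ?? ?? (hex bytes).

MEM[0x0b,0x24,0x1d] = f7 1d 47

  after D0: wrote 3B at 0x1e = 521974
  after D1: wrote 2B at 0x17 = 3ab5
  after D2: wrote 3B at 0x1b = 4ef747
  after D3: wrote 2B at 0x0a = 4ef7
query mem[0x0b]=0xf7, mem[0x24]=0x1d, mem[0x1d]=0x47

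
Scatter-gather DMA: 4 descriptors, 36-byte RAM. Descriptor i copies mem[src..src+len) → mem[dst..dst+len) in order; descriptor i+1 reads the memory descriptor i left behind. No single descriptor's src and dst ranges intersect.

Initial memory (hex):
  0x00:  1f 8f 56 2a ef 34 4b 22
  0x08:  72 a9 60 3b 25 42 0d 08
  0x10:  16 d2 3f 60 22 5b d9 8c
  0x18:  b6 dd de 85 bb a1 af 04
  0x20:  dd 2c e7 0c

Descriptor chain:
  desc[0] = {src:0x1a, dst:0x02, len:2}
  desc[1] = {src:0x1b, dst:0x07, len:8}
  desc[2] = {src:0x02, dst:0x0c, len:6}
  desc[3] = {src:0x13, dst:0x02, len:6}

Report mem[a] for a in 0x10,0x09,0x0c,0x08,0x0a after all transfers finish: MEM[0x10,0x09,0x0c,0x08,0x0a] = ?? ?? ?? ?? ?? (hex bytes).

  after D0: wrote 2B at 0x02 = de85
  after D1: wrote 8B at 0x07 = 85bba1af04dd2ce7
  after D2: wrote 6B at 0x0c = de85ef344b85
  after D3: wrote 6B at 0x02 = 60225bd98cb6
query mem[0x10]=0x4b, mem[0x09]=0xa1, mem[0x0c]=0xde, mem[0x08]=0xbb, mem[0x0a]=0xaf

MEM[0x10,0x09,0x0c,0x08,0x0a] = 4b a1 de bb af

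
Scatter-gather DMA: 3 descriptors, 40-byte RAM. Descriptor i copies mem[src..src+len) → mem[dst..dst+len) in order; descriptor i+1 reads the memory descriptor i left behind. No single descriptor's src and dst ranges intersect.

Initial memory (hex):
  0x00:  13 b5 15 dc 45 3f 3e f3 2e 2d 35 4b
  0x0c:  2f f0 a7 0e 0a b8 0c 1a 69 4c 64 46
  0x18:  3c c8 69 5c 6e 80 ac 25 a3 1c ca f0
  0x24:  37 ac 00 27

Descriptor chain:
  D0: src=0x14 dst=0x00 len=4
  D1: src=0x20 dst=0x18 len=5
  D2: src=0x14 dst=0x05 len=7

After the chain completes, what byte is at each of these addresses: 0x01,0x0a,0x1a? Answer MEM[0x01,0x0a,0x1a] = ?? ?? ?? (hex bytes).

MEM[0x01,0x0a,0x1a] = 4c 1c ca

[0] 0x14->0x00 len=4 : 69 4c 64 46
[1] 0x20->0x18 len=5 : a3 1c ca f0 37
[2] 0x14->0x05 len=7 : 69 4c 64 46 a3 1c ca
query mem[0x01]=0x4c, mem[0x0a]=0x1c, mem[0x1a]=0xca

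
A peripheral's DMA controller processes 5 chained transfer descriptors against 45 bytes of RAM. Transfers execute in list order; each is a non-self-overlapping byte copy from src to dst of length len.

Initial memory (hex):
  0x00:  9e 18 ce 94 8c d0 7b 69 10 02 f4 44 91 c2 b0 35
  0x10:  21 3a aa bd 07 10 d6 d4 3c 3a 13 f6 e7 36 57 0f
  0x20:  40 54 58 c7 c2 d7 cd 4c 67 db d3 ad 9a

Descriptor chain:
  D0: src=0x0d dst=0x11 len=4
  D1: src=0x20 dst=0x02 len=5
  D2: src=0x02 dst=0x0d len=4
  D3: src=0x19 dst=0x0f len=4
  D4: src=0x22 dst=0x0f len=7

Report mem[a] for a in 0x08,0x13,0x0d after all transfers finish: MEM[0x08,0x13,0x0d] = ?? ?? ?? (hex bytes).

  after D0: wrote 4B at 0x11 = c2b03521
  after D1: wrote 5B at 0x02 = 405458c7c2
  after D2: wrote 4B at 0x0d = 405458c7
  after D3: wrote 4B at 0x0f = 3a13f6e7
  after D4: wrote 7B at 0x0f = 58c7c2d7cd4c67
query mem[0x08]=0x10, mem[0x13]=0xcd, mem[0x0d]=0x40

MEM[0x08,0x13,0x0d] = 10 cd 40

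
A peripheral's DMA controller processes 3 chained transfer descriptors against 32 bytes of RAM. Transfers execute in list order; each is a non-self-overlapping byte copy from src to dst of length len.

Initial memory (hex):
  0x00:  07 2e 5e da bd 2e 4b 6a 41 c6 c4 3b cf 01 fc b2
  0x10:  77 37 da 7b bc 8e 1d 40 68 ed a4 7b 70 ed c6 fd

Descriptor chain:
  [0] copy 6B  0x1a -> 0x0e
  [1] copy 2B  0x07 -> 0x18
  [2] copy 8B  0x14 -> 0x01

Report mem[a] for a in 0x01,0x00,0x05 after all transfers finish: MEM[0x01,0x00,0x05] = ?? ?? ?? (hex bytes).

#0 dst[0x0e+6] := {0xa4,0x7b,0x70,0xed,0xc6,0xfd}
#1 dst[0x18+2] := {0x6a,0x41}
#2 dst[0x01+8] := {0xbc,0x8e,0x1d,0x40,0x6a,0x41,0xa4,0x7b}
query mem[0x01]=0xbc, mem[0x00]=0x07, mem[0x05]=0x6a

MEM[0x01,0x00,0x05] = bc 07 6a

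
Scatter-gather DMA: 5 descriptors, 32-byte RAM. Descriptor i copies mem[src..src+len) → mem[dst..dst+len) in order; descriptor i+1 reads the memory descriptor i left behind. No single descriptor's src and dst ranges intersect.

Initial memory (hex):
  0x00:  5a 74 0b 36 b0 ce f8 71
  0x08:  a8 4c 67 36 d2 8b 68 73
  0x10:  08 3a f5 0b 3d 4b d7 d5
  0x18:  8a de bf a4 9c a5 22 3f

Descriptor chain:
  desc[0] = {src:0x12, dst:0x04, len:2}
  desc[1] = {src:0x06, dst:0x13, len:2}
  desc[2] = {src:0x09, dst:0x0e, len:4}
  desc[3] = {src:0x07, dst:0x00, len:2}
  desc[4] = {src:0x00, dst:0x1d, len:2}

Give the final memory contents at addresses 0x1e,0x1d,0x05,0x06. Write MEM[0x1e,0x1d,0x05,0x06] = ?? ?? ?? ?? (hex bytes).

MEM[0x1e,0x1d,0x05,0x06] = a8 71 0b f8

  after D0: wrote 2B at 0x04 = f50b
  after D1: wrote 2B at 0x13 = f871
  after D2: wrote 4B at 0x0e = 4c6736d2
  after D3: wrote 2B at 0x00 = 71a8
  after D4: wrote 2B at 0x1d = 71a8
query mem[0x1e]=0xa8, mem[0x1d]=0x71, mem[0x05]=0x0b, mem[0x06]=0xf8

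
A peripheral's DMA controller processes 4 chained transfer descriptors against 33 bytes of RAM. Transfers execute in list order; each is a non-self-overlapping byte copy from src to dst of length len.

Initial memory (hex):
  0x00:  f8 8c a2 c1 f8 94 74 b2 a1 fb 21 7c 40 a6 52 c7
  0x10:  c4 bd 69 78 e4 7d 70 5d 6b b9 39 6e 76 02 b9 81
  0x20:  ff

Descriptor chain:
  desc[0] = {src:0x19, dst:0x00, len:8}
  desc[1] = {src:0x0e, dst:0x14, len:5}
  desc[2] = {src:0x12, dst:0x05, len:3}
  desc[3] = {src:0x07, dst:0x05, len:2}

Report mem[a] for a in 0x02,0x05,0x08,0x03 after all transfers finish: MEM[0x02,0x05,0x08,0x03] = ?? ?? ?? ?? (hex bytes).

[0] 0x19->0x00 len=8 : b9 39 6e 76 02 b9 81 ff
[1] 0x0e->0x14 len=5 : 52 c7 c4 bd 69
[2] 0x12->0x05 len=3 : 69 78 52
[3] 0x07->0x05 len=2 : 52 a1
query mem[0x02]=0x6e, mem[0x05]=0x52, mem[0x08]=0xa1, mem[0x03]=0x76

MEM[0x02,0x05,0x08,0x03] = 6e 52 a1 76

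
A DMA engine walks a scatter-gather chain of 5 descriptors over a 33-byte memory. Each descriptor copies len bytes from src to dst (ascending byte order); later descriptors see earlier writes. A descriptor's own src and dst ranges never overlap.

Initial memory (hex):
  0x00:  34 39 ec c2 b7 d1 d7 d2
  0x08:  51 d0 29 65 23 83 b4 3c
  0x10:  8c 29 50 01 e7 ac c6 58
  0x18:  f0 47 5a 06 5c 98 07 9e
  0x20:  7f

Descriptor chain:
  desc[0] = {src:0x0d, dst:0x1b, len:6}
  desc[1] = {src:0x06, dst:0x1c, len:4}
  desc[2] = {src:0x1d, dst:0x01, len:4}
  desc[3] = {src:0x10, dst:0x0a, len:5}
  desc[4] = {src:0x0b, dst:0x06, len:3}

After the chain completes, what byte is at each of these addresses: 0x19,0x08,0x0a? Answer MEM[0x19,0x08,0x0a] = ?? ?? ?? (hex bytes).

D0: mem[0x1b..0x20] <- [83 b4 3c 8c 29 50]
D1: mem[0x1c..0x1f] <- [d7 d2 51 d0]
D2: mem[0x01..0x04] <- [d2 51 d0 50]
D3: mem[0x0a..0x0e] <- [8c 29 50 01 e7]
D4: mem[0x06..0x08] <- [29 50 01]
query mem[0x19]=0x47, mem[0x08]=0x01, mem[0x0a]=0x8c

MEM[0x19,0x08,0x0a] = 47 01 8c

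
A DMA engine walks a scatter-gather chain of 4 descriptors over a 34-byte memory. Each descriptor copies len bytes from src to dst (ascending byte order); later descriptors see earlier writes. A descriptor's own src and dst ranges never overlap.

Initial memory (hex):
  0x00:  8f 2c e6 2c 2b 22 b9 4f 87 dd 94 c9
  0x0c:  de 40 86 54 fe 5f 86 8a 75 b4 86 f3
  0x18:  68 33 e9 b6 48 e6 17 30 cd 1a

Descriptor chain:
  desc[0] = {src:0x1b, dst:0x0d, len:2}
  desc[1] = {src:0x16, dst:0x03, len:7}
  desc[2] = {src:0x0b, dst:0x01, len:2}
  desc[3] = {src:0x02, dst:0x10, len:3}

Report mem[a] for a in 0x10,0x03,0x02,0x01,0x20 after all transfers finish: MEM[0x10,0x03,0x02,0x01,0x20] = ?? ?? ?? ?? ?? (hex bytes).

  after D0: wrote 2B at 0x0d = b648
  after D1: wrote 7B at 0x03 = 86f36833e9b648
  after D2: wrote 2B at 0x01 = c9de
  after D3: wrote 3B at 0x10 = de86f3
query mem[0x10]=0xde, mem[0x03]=0x86, mem[0x02]=0xde, mem[0x01]=0xc9, mem[0x20]=0xcd

MEM[0x10,0x03,0x02,0x01,0x20] = de 86 de c9 cd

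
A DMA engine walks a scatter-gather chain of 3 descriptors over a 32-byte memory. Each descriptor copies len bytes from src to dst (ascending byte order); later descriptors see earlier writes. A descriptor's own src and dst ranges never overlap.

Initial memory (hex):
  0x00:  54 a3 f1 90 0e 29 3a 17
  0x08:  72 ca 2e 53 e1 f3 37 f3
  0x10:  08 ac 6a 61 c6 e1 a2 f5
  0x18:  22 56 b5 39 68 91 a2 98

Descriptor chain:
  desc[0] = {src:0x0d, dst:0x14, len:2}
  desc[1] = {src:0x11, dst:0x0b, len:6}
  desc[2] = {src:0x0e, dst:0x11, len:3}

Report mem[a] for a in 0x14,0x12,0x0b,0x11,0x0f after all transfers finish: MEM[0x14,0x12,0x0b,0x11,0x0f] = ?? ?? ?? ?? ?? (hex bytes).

MEM[0x14,0x12,0x0b,0x11,0x0f] = f3 37 ac f3 37

[0] 0x0d->0x14 len=2 : f3 37
[1] 0x11->0x0b len=6 : ac 6a 61 f3 37 a2
[2] 0x0e->0x11 len=3 : f3 37 a2
query mem[0x14]=0xf3, mem[0x12]=0x37, mem[0x0b]=0xac, mem[0x11]=0xf3, mem[0x0f]=0x37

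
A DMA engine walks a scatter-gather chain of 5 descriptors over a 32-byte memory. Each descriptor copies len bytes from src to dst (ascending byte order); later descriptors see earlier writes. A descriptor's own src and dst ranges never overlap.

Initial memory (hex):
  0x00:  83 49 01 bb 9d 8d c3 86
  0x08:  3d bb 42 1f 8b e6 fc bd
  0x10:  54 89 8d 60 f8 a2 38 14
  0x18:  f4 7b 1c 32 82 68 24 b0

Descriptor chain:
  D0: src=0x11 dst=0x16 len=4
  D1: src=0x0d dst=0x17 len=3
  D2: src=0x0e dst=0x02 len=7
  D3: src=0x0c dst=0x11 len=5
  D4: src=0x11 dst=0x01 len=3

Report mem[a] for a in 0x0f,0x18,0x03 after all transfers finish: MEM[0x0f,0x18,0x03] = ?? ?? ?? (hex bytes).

MEM[0x0f,0x18,0x03] = bd fc fc

[0] 0x11->0x16 len=4 : 89 8d 60 f8
[1] 0x0d->0x17 len=3 : e6 fc bd
[2] 0x0e->0x02 len=7 : fc bd 54 89 8d 60 f8
[3] 0x0c->0x11 len=5 : 8b e6 fc bd 54
[4] 0x11->0x01 len=3 : 8b e6 fc
query mem[0x0f]=0xbd, mem[0x18]=0xfc, mem[0x03]=0xfc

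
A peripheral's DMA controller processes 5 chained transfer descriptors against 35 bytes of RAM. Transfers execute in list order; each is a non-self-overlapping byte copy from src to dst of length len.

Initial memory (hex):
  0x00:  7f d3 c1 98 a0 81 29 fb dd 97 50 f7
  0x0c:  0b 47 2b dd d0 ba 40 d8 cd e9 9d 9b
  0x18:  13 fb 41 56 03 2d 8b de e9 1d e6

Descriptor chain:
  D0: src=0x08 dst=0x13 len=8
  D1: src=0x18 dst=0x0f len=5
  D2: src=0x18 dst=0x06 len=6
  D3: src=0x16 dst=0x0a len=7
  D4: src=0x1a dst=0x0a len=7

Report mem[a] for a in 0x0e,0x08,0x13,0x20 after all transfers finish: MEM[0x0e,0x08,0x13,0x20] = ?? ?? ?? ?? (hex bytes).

  after D0: wrote 8B at 0x13 = dd9750f70b472bdd
  after D1: wrote 5B at 0x0f = 472bdd5603
  after D2: wrote 6B at 0x06 = 472bdd56032d
  after D3: wrote 7B at 0x0a = f70b472bdd5603
  after D4: wrote 7B at 0x0a = dd56032d8bdee9
query mem[0x0e]=0x8b, mem[0x08]=0xdd, mem[0x13]=0x03, mem[0x20]=0xe9

MEM[0x0e,0x08,0x13,0x20] = 8b dd 03 e9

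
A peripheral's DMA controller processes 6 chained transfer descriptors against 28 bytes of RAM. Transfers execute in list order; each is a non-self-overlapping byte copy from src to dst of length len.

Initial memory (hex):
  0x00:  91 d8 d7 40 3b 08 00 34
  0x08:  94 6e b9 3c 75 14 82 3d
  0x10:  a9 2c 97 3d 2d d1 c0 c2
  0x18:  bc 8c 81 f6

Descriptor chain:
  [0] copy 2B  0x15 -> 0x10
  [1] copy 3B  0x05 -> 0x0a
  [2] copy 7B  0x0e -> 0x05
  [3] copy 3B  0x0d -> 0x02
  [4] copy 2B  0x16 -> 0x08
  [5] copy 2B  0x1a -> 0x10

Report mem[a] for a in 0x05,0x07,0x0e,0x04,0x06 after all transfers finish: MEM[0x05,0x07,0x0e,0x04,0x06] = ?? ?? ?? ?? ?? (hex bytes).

MEM[0x05,0x07,0x0e,0x04,0x06] = 82 d1 82 3d 3d

D0: mem[0x10..0x11] <- [d1 c0]
D1: mem[0x0a..0x0c] <- [08 00 34]
D2: mem[0x05..0x0b] <- [82 3d d1 c0 97 3d 2d]
D3: mem[0x02..0x04] <- [14 82 3d]
D4: mem[0x08..0x09] <- [c0 c2]
D5: mem[0x10..0x11] <- [81 f6]
query mem[0x05]=0x82, mem[0x07]=0xd1, mem[0x0e]=0x82, mem[0x04]=0x3d, mem[0x06]=0x3d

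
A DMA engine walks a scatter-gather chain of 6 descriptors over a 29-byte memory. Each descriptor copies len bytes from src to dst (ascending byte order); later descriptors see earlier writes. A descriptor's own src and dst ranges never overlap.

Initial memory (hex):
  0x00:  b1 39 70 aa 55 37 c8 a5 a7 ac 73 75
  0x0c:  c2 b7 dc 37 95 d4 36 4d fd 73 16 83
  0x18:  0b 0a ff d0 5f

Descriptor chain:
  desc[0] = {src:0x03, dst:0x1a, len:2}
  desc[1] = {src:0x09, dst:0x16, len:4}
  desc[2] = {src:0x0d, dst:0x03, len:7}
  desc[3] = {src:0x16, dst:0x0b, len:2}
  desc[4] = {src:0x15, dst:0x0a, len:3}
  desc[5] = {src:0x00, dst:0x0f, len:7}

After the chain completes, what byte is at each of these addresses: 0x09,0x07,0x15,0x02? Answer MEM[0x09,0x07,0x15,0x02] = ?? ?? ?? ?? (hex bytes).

MEM[0x09,0x07,0x15,0x02] = 4d d4 95 70

D0: mem[0x1a..0x1b] <- [aa 55]
D1: mem[0x16..0x19] <- [ac 73 75 c2]
D2: mem[0x03..0x09] <- [b7 dc 37 95 d4 36 4d]
D3: mem[0x0b..0x0c] <- [ac 73]
D4: mem[0x0a..0x0c] <- [73 ac 73]
D5: mem[0x0f..0x15] <- [b1 39 70 b7 dc 37 95]
query mem[0x09]=0x4d, mem[0x07]=0xd4, mem[0x15]=0x95, mem[0x02]=0x70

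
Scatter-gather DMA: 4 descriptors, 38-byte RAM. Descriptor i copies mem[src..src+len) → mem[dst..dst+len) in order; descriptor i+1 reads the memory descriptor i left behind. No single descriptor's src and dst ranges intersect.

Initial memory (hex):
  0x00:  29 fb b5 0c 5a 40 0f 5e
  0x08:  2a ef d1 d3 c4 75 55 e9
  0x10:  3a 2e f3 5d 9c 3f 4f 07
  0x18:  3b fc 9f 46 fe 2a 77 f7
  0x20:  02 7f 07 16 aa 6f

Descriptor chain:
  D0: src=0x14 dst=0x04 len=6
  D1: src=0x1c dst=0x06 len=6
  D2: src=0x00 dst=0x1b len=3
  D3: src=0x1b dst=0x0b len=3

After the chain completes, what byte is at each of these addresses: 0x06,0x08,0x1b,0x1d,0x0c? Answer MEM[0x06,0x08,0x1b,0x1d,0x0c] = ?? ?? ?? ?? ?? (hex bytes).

[0] 0x14->0x04 len=6 : 9c 3f 4f 07 3b fc
[1] 0x1c->0x06 len=6 : fe 2a 77 f7 02 7f
[2] 0x00->0x1b len=3 : 29 fb b5
[3] 0x1b->0x0b len=3 : 29 fb b5
query mem[0x06]=0xfe, mem[0x08]=0x77, mem[0x1b]=0x29, mem[0x1d]=0xb5, mem[0x0c]=0xfb

MEM[0x06,0x08,0x1b,0x1d,0x0c] = fe 77 29 b5 fb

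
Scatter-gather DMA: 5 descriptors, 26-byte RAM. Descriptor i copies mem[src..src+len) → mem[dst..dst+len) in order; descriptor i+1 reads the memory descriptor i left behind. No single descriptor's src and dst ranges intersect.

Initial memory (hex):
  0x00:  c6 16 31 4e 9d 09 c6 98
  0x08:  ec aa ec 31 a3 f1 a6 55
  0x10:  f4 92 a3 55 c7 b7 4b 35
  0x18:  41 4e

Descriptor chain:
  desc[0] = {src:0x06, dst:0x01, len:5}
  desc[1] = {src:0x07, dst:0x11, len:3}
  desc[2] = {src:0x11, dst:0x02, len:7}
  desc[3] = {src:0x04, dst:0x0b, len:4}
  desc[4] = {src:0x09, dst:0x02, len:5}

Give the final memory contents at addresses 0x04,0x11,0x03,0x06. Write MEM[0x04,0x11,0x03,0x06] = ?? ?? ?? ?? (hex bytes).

#0 dst[0x01+5] := {0xc6,0x98,0xec,0xaa,0xec}
#1 dst[0x11+3] := {0x98,0xec,0xaa}
#2 dst[0x02+7] := {0x98,0xec,0xaa,0xc7,0xb7,0x4b,0x35}
#3 dst[0x0b+4] := {0xaa,0xc7,0xb7,0x4b}
#4 dst[0x02+5] := {0xaa,0xec,0xaa,0xc7,0xb7}
query mem[0x04]=0xaa, mem[0x11]=0x98, mem[0x03]=0xec, mem[0x06]=0xb7

MEM[0x04,0x11,0x03,0x06] = aa 98 ec b7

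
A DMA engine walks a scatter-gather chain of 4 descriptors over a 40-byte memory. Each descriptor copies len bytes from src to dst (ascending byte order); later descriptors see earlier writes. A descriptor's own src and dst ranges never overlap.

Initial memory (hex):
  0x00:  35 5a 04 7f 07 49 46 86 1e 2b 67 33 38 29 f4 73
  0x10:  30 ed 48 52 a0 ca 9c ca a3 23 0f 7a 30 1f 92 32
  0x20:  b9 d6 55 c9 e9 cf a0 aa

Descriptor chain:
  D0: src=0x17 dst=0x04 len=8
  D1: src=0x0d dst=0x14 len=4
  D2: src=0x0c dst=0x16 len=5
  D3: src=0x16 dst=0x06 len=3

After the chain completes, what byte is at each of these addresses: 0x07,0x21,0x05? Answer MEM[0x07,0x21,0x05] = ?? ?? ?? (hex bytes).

D0: mem[0x04..0x0b] <- [ca a3 23 0f 7a 30 1f 92]
D1: mem[0x14..0x17] <- [29 f4 73 30]
D2: mem[0x16..0x1a] <- [38 29 f4 73 30]
D3: mem[0x06..0x08] <- [38 29 f4]
query mem[0x07]=0x29, mem[0x21]=0xd6, mem[0x05]=0xa3

MEM[0x07,0x21,0x05] = 29 d6 a3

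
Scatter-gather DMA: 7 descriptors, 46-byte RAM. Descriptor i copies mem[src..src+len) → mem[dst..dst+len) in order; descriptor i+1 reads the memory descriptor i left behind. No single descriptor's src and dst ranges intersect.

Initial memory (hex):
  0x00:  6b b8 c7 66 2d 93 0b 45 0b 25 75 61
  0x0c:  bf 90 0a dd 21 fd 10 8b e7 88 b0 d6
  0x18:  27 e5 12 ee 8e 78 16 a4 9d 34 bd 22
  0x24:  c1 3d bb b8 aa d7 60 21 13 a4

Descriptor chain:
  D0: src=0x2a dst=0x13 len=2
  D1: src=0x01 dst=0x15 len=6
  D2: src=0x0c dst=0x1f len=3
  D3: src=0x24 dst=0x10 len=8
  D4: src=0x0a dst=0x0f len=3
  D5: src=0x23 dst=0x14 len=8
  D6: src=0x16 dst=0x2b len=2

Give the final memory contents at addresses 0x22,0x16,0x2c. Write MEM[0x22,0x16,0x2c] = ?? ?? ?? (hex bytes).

MEM[0x22,0x16,0x2c] = bd 3d bb

  after D0: wrote 2B at 0x13 = 6021
  after D1: wrote 6B at 0x15 = b8c7662d930b
  after D2: wrote 3B at 0x1f = bf900a
  after D3: wrote 8B at 0x10 = c13dbbb8aad76021
  after D4: wrote 3B at 0x0f = 7561bf
  after D5: wrote 8B at 0x14 = 22c13dbbb8aad760
  after D6: wrote 2B at 0x2b = 3dbb
query mem[0x22]=0xbd, mem[0x16]=0x3d, mem[0x2c]=0xbb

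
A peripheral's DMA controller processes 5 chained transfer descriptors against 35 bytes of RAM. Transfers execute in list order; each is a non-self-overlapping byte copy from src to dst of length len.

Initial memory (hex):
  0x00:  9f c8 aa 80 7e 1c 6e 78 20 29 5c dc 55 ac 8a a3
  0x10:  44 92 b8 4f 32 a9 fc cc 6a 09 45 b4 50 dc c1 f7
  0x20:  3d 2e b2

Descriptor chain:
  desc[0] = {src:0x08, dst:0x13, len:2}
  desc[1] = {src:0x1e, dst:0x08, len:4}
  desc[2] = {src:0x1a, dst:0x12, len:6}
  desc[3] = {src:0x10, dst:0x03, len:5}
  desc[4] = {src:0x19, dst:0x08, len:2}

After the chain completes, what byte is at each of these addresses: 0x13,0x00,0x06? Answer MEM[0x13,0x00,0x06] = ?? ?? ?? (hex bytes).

MEM[0x13,0x00,0x06] = b4 9f b4

  after D0: wrote 2B at 0x13 = 2029
  after D1: wrote 4B at 0x08 = c1f73d2e
  after D2: wrote 6B at 0x12 = 45b450dcc1f7
  after D3: wrote 5B at 0x03 = 449245b450
  after D4: wrote 2B at 0x08 = 0945
query mem[0x13]=0xb4, mem[0x00]=0x9f, mem[0x06]=0xb4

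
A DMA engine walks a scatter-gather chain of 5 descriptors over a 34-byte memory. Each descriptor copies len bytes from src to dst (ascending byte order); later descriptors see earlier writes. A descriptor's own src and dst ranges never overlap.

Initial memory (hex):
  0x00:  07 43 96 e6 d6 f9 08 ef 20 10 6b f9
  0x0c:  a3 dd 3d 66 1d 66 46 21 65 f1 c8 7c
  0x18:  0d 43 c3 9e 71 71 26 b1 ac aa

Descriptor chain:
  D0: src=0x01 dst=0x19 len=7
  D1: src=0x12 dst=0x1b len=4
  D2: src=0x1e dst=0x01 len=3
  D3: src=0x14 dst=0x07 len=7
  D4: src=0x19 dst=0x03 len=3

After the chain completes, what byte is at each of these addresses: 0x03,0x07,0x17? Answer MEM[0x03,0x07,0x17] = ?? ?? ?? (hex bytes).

MEM[0x03,0x07,0x17] = 43 65 7c

#0 dst[0x19+7] := {0x43,0x96,0xe6,0xd6,0xf9,0x08,0xef}
#1 dst[0x1b+4] := {0x46,0x21,0x65,0xf1}
#2 dst[0x01+3] := {0xf1,0xef,0xac}
#3 dst[0x07+7] := {0x65,0xf1,0xc8,0x7c,0x0d,0x43,0x96}
#4 dst[0x03+3] := {0x43,0x96,0x46}
query mem[0x03]=0x43, mem[0x07]=0x65, mem[0x17]=0x7c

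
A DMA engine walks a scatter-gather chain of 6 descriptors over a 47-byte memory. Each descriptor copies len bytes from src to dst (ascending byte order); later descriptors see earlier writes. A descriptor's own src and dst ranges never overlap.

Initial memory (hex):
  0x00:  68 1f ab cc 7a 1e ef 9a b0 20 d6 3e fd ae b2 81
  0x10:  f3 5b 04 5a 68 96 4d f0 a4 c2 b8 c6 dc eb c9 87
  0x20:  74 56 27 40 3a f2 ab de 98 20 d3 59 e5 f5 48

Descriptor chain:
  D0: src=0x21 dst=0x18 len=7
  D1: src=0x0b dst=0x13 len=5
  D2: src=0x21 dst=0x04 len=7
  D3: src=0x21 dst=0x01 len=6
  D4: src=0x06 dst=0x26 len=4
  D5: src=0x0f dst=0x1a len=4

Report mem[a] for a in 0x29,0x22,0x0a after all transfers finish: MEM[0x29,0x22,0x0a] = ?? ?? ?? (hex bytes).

  after D0: wrote 7B at 0x18 = 5627403af2abde
  after D1: wrote 5B at 0x13 = 3efdaeb281
  after D2: wrote 7B at 0x04 = 5627403af2abde
  after D3: wrote 6B at 0x01 = 5627403af2ab
  after D4: wrote 4B at 0x26 = ab3af2ab
  after D5: wrote 4B at 0x1a = 81f35b04
query mem[0x29]=0xab, mem[0x22]=0x27, mem[0x0a]=0xde

MEM[0x29,0x22,0x0a] = ab 27 de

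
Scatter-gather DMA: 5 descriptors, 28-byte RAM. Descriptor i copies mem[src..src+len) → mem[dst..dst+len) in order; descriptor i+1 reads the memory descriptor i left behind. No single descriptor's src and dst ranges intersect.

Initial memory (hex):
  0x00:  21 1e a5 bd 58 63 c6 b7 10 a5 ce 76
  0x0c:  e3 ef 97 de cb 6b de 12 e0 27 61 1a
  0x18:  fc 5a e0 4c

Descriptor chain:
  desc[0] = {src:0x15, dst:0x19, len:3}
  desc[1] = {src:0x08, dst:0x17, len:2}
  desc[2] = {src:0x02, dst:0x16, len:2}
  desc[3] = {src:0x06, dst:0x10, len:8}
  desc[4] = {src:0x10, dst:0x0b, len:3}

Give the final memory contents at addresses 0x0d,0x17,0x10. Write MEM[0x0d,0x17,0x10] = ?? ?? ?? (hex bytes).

MEM[0x0d,0x17,0x10] = 10 ef c6

  after D0: wrote 3B at 0x19 = 27611a
  after D1: wrote 2B at 0x17 = 10a5
  after D2: wrote 2B at 0x16 = a5bd
  after D3: wrote 8B at 0x10 = c6b710a5ce76e3ef
  after D4: wrote 3B at 0x0b = c6b710
query mem[0x0d]=0x10, mem[0x17]=0xef, mem[0x10]=0xc6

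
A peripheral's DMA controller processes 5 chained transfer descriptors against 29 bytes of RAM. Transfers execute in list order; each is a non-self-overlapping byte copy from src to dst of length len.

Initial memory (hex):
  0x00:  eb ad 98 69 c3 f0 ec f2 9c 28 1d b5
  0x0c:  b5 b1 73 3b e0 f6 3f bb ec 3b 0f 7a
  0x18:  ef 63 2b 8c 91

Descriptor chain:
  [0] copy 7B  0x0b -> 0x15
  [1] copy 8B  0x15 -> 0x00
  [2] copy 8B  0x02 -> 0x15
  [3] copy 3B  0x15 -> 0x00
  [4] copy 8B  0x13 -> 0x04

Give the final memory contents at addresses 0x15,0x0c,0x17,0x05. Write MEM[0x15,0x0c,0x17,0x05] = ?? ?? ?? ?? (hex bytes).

MEM[0x15,0x0c,0x17,0x05] = b1 b5 3b ec

D0: mem[0x15..0x1b] <- [b5 b5 b1 73 3b e0 f6]
D1: mem[0x00..0x07] <- [b5 b5 b1 73 3b e0 f6 91]
D2: mem[0x15..0x1c] <- [b1 73 3b e0 f6 91 9c 28]
D3: mem[0x00..0x02] <- [b1 73 3b]
D4: mem[0x04..0x0b] <- [bb ec b1 73 3b e0 f6 91]
query mem[0x15]=0xb1, mem[0x0c]=0xb5, mem[0x17]=0x3b, mem[0x05]=0xec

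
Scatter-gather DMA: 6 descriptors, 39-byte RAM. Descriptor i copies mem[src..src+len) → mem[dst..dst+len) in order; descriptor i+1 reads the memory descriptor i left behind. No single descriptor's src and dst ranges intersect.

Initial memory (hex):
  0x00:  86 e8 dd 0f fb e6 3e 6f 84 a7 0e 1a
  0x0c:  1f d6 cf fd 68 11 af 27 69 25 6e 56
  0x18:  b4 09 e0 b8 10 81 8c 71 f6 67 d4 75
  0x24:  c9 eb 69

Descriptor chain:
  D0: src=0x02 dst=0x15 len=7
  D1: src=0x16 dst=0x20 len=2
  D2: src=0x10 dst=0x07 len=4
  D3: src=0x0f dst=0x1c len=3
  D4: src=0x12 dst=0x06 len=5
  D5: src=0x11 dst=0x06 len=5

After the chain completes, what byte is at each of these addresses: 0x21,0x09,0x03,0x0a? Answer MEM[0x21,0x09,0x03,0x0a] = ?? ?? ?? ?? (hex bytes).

  after D0: wrote 7B at 0x15 = dd0ffbe63e6f84
  after D1: wrote 2B at 0x20 = 0ffb
  after D2: wrote 4B at 0x07 = 6811af27
  after D3: wrote 3B at 0x1c = fd6811
  after D4: wrote 5B at 0x06 = af2769dd0f
  after D5: wrote 5B at 0x06 = 11af2769dd
query mem[0x21]=0xfb, mem[0x09]=0x69, mem[0x03]=0x0f, mem[0x0a]=0xdd

MEM[0x21,0x09,0x03,0x0a] = fb 69 0f dd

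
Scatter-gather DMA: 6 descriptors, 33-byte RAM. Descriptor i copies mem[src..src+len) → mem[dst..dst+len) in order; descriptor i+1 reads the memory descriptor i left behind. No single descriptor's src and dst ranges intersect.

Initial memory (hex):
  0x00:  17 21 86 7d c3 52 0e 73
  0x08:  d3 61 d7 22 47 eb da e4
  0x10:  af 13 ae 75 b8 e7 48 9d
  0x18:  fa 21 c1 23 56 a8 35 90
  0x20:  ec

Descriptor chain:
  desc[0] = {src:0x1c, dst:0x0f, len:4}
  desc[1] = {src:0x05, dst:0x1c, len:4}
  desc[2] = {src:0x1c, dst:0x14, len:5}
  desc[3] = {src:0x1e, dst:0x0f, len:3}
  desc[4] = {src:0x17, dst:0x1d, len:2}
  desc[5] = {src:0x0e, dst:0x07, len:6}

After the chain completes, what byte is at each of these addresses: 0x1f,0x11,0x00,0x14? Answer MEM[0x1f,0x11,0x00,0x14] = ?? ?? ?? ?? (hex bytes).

MEM[0x1f,0x11,0x00,0x14] = d3 ec 17 52

#0 dst[0x0f+4] := {0x56,0xa8,0x35,0x90}
#1 dst[0x1c+4] := {0x52,0x0e,0x73,0xd3}
#2 dst[0x14+5] := {0x52,0x0e,0x73,0xd3,0xec}
#3 dst[0x0f+3] := {0x73,0xd3,0xec}
#4 dst[0x1d+2] := {0xd3,0xec}
#5 dst[0x07+6] := {0xda,0x73,0xd3,0xec,0x90,0x75}
query mem[0x1f]=0xd3, mem[0x11]=0xec, mem[0x00]=0x17, mem[0x14]=0x52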